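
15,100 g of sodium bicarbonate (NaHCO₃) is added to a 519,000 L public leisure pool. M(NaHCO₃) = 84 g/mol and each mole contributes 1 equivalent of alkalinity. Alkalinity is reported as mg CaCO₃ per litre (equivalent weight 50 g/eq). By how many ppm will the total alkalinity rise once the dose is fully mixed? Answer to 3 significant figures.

Moles of NaHCO₃: 15,100 g ÷ 84 g/mol = 179.8 mol → 179.8 eq of alkalinity.
As CaCO₃: 179.8 eq × 50 g/eq = 8988 g.
Rise: 8988 g / 519,000 L × 1000 = 17.32 mg/L.

17.3 ppm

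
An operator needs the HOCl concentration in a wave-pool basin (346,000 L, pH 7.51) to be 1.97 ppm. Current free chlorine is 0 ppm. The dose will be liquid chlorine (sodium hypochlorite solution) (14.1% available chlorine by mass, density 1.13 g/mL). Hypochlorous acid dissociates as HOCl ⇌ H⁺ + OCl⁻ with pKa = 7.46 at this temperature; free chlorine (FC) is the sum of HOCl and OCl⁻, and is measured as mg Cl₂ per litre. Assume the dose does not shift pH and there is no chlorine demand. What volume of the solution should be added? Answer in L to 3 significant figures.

9.08 L

[OCl⁻]/[HOCl] = 10^(pH − pKa) = 10^(7.51 − 7.46) = 1.122; fraction as HOCl = 1/(1 + 1.122) = 0.4712.
Free chlorine required for 1.97 ppm HOCl: 1.97 / 0.4712 = 4.18 ppm.
FC to add: 4.18 − 0 = 4.18 mg/L as Cl₂.
Cl₂ equivalent: 4.18 mg/L × 346,000 L = 1446 g.
Product at 14.1% available Cl: 1446 / 0.141 = 10,260 g.
Volume: 10,260 g ÷ 1.13 g/mL = 9078 mL.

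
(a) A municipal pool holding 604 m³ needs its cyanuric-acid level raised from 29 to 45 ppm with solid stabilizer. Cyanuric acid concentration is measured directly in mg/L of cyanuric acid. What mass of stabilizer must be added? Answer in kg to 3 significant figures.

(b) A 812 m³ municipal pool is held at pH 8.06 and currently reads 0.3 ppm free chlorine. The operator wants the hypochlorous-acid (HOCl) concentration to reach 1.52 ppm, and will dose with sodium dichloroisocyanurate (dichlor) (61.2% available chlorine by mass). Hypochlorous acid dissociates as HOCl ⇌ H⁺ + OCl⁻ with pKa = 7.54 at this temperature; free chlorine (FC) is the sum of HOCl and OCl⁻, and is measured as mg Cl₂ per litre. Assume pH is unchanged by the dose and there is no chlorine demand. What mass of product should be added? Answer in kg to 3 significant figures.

(a) 9.66 kg; (b) 8.30 kg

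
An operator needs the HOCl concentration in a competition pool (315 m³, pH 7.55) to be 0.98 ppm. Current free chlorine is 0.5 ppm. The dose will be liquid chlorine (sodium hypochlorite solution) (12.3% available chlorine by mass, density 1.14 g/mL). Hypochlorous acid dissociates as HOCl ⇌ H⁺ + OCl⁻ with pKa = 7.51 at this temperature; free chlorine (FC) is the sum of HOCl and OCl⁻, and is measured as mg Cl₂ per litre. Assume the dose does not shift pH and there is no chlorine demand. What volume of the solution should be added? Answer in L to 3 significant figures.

Volume: 315 m³ = 315,000 L.
[OCl⁻]/[HOCl] = 10^(pH − pKa) = 10^(7.55 − 7.51) = 1.096; fraction as HOCl = 1/(1 + 1.096) = 0.477.
Free chlorine required for 0.98 ppm HOCl: 0.98 / 0.477 = 2.055 ppm.
FC to add: 2.055 − 0.5 = 1.555 mg/L as Cl₂.
Cl₂ equivalent: 1.555 mg/L × 315,000 L = 489.7 g.
Product at 12.3% available Cl: 489.7 / 0.123 = 3981 g.
Volume: 3981 g ÷ 1.14 g/mL = 3492 mL.

3.49 L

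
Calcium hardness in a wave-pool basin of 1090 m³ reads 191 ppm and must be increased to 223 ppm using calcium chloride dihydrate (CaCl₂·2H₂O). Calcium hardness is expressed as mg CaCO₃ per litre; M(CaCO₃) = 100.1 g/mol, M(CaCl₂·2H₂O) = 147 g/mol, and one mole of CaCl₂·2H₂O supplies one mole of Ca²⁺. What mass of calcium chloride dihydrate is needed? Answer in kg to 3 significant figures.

51.2 kg

Volume: 1090 m³ = 1,090,000 L.
Hardness to add: (223 − 191) = 32 mg/L as CaCO₃ × 1,090,000 L = 34,880 g as CaCO₃.
Moles of Ca²⁺ (1 mol Ca²⁺ ≡ 1 mol CaCO₃): 34,880 / 100.1 g/mol = 348.5 mol.
Mass of CaCl₂·2H₂O: 348.5 × 147 = 51,220 g.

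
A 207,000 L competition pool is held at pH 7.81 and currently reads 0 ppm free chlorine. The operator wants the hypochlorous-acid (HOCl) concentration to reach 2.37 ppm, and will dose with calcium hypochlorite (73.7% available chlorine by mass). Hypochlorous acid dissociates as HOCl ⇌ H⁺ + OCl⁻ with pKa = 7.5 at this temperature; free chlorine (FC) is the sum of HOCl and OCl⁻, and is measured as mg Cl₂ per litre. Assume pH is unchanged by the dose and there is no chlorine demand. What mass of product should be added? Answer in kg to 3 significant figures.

[OCl⁻]/[HOCl] = 10^(pH − pKa) = 10^(7.81 − 7.5) = 2.042; fraction as HOCl = 1/(1 + 2.042) = 0.3288.
Free chlorine required for 2.37 ppm HOCl: 2.37 / 0.3288 = 7.209 ppm.
FC to add: 7.209 − 0 = 7.209 mg/L as Cl₂.
Cl₂ equivalent: 7.209 mg/L × 207,000 L = 1492 g.
Product at 73.7% available Cl: 1492 / 0.737 = 2025 g.

2.02 kg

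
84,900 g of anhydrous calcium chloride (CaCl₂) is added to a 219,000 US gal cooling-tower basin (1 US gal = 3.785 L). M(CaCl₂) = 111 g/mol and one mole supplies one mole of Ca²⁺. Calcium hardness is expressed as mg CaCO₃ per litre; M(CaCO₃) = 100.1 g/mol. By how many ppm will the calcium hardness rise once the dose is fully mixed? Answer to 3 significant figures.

92.4 ppm

Volume: 219,000 US gal × 3.785 L/gal = 828,915 L.
Moles of Ca²⁺: 84,900 g ÷ 111 g/mol = 764.9 mol.
As CaCO₃: 764.9 mol × 100.1 g/mol = 76,560 g.
Rise: 76,560 g / 828,915 L × 1000 = 92.37 mg/L.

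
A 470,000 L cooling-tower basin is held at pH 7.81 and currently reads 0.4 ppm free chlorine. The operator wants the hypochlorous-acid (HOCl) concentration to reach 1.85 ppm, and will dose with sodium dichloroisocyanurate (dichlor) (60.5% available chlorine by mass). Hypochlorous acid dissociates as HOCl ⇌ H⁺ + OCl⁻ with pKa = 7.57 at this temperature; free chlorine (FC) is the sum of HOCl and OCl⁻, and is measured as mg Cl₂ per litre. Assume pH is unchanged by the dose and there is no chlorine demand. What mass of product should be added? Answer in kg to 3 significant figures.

3.62 kg

[OCl⁻]/[HOCl] = 10^(pH − pKa) = 10^(7.81 − 7.57) = 1.738; fraction as HOCl = 1/(1 + 1.738) = 0.3653.
Free chlorine required for 1.85 ppm HOCl: 1.85 / 0.3653 = 5.065 ppm.
FC to add: 5.065 − 0.4 = 4.665 mg/L as Cl₂.
Cl₂ equivalent: 4.665 mg/L × 470,000 L = 2193 g.
Product at 60.5% available Cl: 2193 / 0.605 = 3624 g.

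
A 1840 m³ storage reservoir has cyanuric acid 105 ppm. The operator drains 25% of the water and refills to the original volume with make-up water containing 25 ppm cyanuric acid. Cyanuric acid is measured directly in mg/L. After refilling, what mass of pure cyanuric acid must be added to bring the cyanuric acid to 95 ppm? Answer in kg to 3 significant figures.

18.4 kg

Volume: 1840 m³ = 1,840,000 L.
After draining 25% and refilling: 105 × 0.75 + 25 × 0.25 = 85 ppm.
Deficit to target: 95 − 85 = 10 mg/L.
Mass: 10 mg/L × 1,840,000 L = 18,400 g cyanuric acid.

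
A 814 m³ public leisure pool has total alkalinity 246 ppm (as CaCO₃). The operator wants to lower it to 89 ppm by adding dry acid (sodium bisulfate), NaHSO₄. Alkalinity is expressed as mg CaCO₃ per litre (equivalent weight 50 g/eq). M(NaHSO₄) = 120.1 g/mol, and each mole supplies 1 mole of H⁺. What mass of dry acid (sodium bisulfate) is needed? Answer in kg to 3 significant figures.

307 kg

Volume: 814 m³ = 814,000 L.
Alkalinity to neutralize: (246 − 89) = 157 mg/L as CaCO₃ × 814,000 L = 127,800 g as CaCO₃.
Equivalents of H⁺ required: 127,800 ÷ 50 g/eq = 2556 eq = 2556 mol NaHSO₄.
Mass of NaHSO₄: 2556 × 120.1 = 307,000 g.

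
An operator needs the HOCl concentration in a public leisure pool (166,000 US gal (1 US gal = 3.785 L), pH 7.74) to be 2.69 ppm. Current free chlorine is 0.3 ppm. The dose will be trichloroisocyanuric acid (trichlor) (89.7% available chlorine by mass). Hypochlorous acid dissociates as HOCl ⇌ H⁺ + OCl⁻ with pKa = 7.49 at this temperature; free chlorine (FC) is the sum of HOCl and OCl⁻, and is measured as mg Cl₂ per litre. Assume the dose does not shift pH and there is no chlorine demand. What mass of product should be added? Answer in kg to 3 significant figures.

5.02 kg

Volume: 166,000 US gal × 3.785 L/gal = 628,310 L.
[OCl⁻]/[HOCl] = 10^(pH − pKa) = 10^(7.74 − 7.49) = 1.778; fraction as HOCl = 1/(1 + 1.778) = 0.3599.
Free chlorine required for 2.69 ppm HOCl: 2.69 / 0.3599 = 7.474 ppm.
FC to add: 7.474 − 0.3 = 7.174 mg/L as Cl₂.
Cl₂ equivalent: 7.174 mg/L × 628,310 L = 4507 g.
Product at 89.7% available Cl: 4507 / 0.897 = 5025 g.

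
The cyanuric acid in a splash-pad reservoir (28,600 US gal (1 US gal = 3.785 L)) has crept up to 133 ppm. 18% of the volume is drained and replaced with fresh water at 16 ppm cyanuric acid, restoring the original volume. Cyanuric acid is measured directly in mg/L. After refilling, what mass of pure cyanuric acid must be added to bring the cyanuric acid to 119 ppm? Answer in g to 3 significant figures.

Volume: 28,600 US gal × 3.785 L/gal = 108,251 L.
After draining 18% and refilling: 133 × 0.82 + 16 × 0.18 = 111.94 ppm.
Deficit to target: 119 − 111.94 = 7.06 mg/L.
Mass: 7.06 mg/L × 108,251 L = 764.3 g cyanuric acid.

764 g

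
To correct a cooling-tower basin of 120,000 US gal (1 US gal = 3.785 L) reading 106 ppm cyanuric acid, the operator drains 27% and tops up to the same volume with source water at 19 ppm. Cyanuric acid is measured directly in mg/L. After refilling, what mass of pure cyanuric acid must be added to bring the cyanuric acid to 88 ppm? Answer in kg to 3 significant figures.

2.49 kg

Volume: 120,000 US gal × 3.785 L/gal = 454,200 L.
After draining 27% and refilling: 106 × 0.73 + 19 × 0.27 = 82.51 ppm.
Deficit to target: 88 − 82.51 = 5.49 mg/L.
Mass: 5.49 mg/L × 454,200 L = 2494 g cyanuric acid.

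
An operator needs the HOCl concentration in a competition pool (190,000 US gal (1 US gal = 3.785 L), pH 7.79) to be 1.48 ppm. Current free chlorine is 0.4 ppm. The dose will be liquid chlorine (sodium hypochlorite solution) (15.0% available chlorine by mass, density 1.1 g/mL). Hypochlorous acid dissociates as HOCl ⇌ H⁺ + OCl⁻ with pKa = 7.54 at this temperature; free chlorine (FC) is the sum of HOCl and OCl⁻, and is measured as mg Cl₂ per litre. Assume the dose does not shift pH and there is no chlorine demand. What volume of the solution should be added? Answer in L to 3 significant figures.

Volume: 190,000 US gal × 3.785 L/gal = 719,150 L.
[OCl⁻]/[HOCl] = 10^(pH − pKa) = 10^(7.79 − 7.54) = 1.778; fraction as HOCl = 1/(1 + 1.778) = 0.3599.
Free chlorine required for 1.48 ppm HOCl: 1.48 / 0.3599 = 4.112 ppm.
FC to add: 4.112 − 0.4 = 3.712 mg/L as Cl₂.
Cl₂ equivalent: 3.712 mg/L × 719,150 L = 2669 g.
Product at 15.0% available Cl: 2669 / 0.15 = 17,800 g.
Volume: 17,800 g ÷ 1.1 g/mL = 16,180 mL.

16.2 L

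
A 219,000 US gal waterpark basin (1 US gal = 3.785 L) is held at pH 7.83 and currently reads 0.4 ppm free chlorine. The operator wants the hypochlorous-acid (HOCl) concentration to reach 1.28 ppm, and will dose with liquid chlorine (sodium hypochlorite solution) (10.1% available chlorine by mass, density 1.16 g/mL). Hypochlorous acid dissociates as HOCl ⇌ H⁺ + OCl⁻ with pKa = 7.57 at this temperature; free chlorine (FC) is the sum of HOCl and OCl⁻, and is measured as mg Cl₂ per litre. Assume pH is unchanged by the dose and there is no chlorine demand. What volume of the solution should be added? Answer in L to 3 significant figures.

22.7 L

Volume: 219,000 US gal × 3.785 L/gal = 828,915 L.
[OCl⁻]/[HOCl] = 10^(pH − pKa) = 10^(7.83 − 7.57) = 1.82; fraction as HOCl = 1/(1 + 1.82) = 0.3546.
Free chlorine required for 1.28 ppm HOCl: 1.28 / 0.3546 = 3.609 ppm.
FC to add: 3.609 − 0.4 = 3.209 mg/L as Cl₂.
Cl₂ equivalent: 3.209 mg/L × 828,915 L = 2660 g.
Product at 10.1% available Cl: 2660 / 0.101 = 26,340 g.
Volume: 26,340 g ÷ 1.16 g/mL = 22,710 mL.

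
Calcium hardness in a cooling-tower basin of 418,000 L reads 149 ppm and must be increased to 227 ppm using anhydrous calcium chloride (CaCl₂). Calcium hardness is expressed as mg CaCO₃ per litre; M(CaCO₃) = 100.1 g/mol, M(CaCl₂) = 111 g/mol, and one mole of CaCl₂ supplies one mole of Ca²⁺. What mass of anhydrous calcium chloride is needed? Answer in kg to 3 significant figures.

Hardness to add: (227 − 149) = 78 mg/L as CaCO₃ × 418,000 L = 32,600 g as CaCO₃.
Moles of Ca²⁺ (1 mol Ca²⁺ ≡ 1 mol CaCO₃): 32,600 / 100.1 g/mol = 325.7 mol.
Mass of CaCl₂: 325.7 × 111 = 36,150 g.

36.2 kg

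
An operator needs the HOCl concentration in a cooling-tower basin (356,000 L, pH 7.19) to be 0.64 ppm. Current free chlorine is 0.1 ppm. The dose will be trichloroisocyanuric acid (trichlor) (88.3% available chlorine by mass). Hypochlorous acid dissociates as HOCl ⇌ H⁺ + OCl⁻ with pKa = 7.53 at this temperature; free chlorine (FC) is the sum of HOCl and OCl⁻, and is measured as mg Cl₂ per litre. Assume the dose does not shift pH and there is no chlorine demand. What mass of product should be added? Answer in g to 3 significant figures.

336 g

[OCl⁻]/[HOCl] = 10^(pH − pKa) = 10^(7.19 − 7.53) = 0.4571; fraction as HOCl = 1/(1 + 0.4571) = 0.6863.
Free chlorine required for 0.64 ppm HOCl: 0.64 / 0.6863 = 0.9325 ppm.
FC to add: 0.9325 − 0.1 = 0.8325 mg/L as Cl₂.
Cl₂ equivalent: 0.8325 mg/L × 356,000 L = 296.4 g.
Product at 88.3% available Cl: 296.4 / 0.883 = 335.7 g.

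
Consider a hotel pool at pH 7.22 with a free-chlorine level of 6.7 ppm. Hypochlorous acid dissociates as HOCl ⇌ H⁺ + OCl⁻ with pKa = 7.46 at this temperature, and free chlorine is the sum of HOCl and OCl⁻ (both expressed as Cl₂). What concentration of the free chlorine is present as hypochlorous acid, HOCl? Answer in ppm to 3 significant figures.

4.25 ppm

[OCl⁻]/[HOCl] = 10^(pH − pKa) = 10^(7.22 − 7.46) = 10^-0.24 = 0.5754.
Fraction as HOCl = 1 / (1 + 0.5754) = 0.6347.
HOCl = 0.6347 × 6.7 ppm = 4.253 ppm.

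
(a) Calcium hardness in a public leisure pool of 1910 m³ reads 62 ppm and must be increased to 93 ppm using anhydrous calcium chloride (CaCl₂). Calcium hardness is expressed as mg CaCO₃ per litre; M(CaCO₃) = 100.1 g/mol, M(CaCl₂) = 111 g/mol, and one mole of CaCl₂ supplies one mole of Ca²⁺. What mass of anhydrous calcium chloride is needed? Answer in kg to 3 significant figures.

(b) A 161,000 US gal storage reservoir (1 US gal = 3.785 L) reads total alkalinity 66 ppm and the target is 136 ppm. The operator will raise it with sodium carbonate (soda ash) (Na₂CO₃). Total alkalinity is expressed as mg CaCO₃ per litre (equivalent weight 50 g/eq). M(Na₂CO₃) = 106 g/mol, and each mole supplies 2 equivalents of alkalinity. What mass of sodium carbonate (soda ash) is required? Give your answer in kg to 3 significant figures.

(a) 65.7 kg; (b) 45.2 kg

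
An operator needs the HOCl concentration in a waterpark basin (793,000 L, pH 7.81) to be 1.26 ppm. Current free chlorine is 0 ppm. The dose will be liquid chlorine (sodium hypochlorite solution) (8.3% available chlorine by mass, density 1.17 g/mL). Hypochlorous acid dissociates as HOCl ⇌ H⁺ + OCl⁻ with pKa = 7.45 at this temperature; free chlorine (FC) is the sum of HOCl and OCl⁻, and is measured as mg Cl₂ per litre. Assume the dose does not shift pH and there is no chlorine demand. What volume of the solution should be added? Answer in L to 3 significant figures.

33.9 L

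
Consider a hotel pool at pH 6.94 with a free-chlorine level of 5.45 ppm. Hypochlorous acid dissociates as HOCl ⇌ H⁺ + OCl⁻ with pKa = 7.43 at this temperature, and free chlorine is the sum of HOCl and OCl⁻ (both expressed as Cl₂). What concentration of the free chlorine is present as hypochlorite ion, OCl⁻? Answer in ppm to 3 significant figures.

[OCl⁻]/[HOCl] = 10^(pH − pKa) = 10^(6.94 − 7.43) = 10^-0.49 = 0.3236.
Fraction as HOCl = 1 / (1 + 0.3236) = 0.7555.
OCl⁻ = (1 − 0.7555) × 5.45 ppm = 1.332 ppm.

1.33 ppm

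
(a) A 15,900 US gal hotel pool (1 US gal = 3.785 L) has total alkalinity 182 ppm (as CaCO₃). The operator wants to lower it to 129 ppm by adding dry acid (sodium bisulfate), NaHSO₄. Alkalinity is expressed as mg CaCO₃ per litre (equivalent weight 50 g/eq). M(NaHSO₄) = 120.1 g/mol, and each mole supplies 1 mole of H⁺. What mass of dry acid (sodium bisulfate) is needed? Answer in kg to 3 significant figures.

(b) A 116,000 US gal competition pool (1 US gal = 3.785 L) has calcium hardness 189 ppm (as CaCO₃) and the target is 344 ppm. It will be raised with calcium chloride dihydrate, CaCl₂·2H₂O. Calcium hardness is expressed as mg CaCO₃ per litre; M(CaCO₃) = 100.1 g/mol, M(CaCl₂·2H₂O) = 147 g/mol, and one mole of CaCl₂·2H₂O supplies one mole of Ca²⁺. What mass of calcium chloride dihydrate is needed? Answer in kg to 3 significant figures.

(a) Volume: 15,900 US gal × 3.785 L/gal = 60,182 L.
(a) Alkalinity to neutralize: (182 − 129) = 53 mg/L as CaCO₃ × 60,182 L = 3190 g as CaCO₃.
(a) Equivalents of H⁺ required: 3190 ÷ 50 g/eq = 63.79 eq = 63.79 mol NaHSO₄.
(a) Mass of NaHSO₄: 63.79 × 120.1 = 7661 g.

(b) Volume: 116,000 US gal × 3.785 L/gal = 439,060 L.
(b) Hardness to add: (344 − 189) = 155 mg/L as CaCO₃ × 439,060 L = 68,050 g as CaCO₃.
(b) Moles of Ca²⁺ (1 mol Ca²⁺ ≡ 1 mol CaCO₃): 68,050 / 100.1 g/mol = 679.9 mol.
(b) Mass of CaCl₂·2H₂O: 679.9 × 147 = 99,940 g.

(a) 7.66 kg; (b) 99.9 kg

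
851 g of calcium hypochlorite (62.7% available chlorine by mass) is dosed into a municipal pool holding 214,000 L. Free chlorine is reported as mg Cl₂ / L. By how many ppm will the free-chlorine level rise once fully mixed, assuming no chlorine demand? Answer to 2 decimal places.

Available chlorine delivered: 851 g × 0.627 = 533.6 g as Cl₂.
Concentration rise: 533.6 g / 214,000 L = 2.493 mg/L = 2.49 ppm.

2.49 ppm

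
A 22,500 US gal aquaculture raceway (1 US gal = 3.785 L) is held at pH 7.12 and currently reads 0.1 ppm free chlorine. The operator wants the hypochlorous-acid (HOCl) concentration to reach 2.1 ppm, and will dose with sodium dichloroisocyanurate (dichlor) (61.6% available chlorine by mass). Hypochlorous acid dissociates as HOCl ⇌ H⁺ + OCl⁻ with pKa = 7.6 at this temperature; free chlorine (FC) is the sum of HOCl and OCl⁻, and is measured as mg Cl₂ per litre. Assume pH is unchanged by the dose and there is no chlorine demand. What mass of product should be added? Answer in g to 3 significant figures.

Volume: 22,500 US gal × 3.785 L/gal = 85,162 L.
[OCl⁻]/[HOCl] = 10^(pH − pKa) = 10^(7.12 − 7.6) = 0.3311; fraction as HOCl = 1/(1 + 0.3311) = 0.7512.
Free chlorine required for 2.1 ppm HOCl: 2.1 / 0.7512 = 2.795 ppm.
FC to add: 2.795 − 0.1 = 2.695 mg/L as Cl₂.
Cl₂ equivalent: 2.695 mg/L × 85,162 L = 229.5 g.
Product at 61.6% available Cl: 229.5 / 0.616 = 372.6 g.

373 g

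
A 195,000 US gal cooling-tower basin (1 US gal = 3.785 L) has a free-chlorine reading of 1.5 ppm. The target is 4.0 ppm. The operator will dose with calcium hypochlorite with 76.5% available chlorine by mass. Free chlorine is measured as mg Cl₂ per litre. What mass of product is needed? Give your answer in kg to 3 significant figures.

Volume: 195,000 US gal × 3.785 L/gal = 738,075 L.
Chlorine deficit: 4.0 − 1.5 = 2.5 ppm = 2.5 mg/L as Cl₂.
Cl₂ equivalent needed: 2.5 mg/L × 738,075 L = 1,845,000 mg = 1845 g.
Product at 76.5% available chlorine: 1845 / 0.765 = 2412 g.

2.41 kg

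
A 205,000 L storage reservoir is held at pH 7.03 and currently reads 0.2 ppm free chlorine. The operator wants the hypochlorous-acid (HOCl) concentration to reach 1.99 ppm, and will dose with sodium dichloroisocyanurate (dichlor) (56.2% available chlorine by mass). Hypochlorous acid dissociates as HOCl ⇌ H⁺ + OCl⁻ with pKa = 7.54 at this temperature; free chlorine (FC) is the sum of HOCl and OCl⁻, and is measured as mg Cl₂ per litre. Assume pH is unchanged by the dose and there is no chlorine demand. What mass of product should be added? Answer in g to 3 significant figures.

[OCl⁻]/[HOCl] = 10^(pH − pKa) = 10^(7.03 − 7.54) = 0.309; fraction as HOCl = 1/(1 + 0.309) = 0.7639.
Free chlorine required for 1.99 ppm HOCl: 1.99 / 0.7639 = 2.605 ppm.
FC to add: 2.605 − 0.2 = 2.405 mg/L as Cl₂.
Cl₂ equivalent: 2.405 mg/L × 205,000 L = 493 g.
Product at 56.2% available Cl: 493 / 0.562 = 877.3 g.

877 g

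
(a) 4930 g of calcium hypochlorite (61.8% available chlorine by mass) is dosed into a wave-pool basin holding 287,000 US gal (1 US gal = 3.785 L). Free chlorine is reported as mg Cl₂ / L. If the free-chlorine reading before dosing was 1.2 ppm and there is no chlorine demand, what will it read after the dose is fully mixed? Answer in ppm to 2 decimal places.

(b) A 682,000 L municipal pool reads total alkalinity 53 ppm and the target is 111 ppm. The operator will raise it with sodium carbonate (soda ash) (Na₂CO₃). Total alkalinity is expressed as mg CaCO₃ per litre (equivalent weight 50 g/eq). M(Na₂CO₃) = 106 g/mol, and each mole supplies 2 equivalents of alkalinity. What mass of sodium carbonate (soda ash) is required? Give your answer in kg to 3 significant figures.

(a) Volume: 287,000 US gal × 3.785 L/gal = 1,086,295 L.
(a) Available chlorine delivered: 4930 g × 0.618 = 3047 g as Cl₂.
(a) Concentration rise: 3047 g / 1,086,295 L = 2.805 mg/L = 2.80 ppm.
(a) Final FC: 1.2 + 2.80 = 4.00 ppm.

(b) Alkalinity to add: (111 − 53) = 58 mg/L as CaCO₃ × 682,000 L = 39,560 g as CaCO₃.
(b) Equivalents: 39,560 g ÷ 50 g/eq = 791.1 eq.
(b) Each mole of Na₂CO₃ supplies 2 eq, so 791.1 / 2 = 395.6 mol.
(b) Mass: 395.6 mol × 106 g/mol = 41,930 g.

(a) 4.00 ppm; (b) 41.9 kg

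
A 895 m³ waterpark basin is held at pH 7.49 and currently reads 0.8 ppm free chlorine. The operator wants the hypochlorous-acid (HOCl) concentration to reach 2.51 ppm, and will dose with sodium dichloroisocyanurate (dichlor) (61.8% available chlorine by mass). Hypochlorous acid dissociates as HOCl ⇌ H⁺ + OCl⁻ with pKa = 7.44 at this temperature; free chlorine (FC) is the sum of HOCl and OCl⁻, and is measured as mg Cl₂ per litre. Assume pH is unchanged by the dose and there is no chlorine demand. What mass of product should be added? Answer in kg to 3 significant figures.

Volume: 895 m³ = 895,000 L.
[OCl⁻]/[HOCl] = 10^(pH − pKa) = 10^(7.49 − 7.44) = 1.122; fraction as HOCl = 1/(1 + 1.122) = 0.4712.
Free chlorine required for 2.51 ppm HOCl: 2.51 / 0.4712 = 5.326 ppm.
FC to add: 5.326 − 0.8 = 4.526 mg/L as Cl₂.
Cl₂ equivalent: 4.526 mg/L × 895,000 L = 4051 g.
Product at 61.8% available Cl: 4051 / 0.618 = 6555 g.

6.56 kg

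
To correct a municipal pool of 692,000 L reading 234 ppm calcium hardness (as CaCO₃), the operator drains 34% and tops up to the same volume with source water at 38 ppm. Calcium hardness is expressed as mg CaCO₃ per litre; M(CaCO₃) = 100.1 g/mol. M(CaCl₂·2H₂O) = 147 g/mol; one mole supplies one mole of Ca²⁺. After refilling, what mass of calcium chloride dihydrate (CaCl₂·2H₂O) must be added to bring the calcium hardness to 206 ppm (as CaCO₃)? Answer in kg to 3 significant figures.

39.3 kg

After draining 34% and refilling: 234 × 0.66 + 38 × 0.34 = 167.36 ppm.
Deficit to target: 206 − 167.36 = 38.64 mg/L.
As CaCO₃: 38.64 mg/L × 692,000 L = 26,740 g; ÷ 100.1 = 267.1 mol Ca²⁺.
Mass: 267.1 × 147 = 39,270 g.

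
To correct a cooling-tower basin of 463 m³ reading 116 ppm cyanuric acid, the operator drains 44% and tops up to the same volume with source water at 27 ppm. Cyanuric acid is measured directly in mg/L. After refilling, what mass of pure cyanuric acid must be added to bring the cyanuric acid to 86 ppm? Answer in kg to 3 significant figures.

4.24 kg

Volume: 463 m³ = 463,000 L.
After draining 44% and refilling: 116 × 0.56 + 27 × 0.44 = 76.84 ppm.
Deficit to target: 86 − 76.84 = 9.16 mg/L.
Mass: 9.16 mg/L × 463,000 L = 4241 g cyanuric acid.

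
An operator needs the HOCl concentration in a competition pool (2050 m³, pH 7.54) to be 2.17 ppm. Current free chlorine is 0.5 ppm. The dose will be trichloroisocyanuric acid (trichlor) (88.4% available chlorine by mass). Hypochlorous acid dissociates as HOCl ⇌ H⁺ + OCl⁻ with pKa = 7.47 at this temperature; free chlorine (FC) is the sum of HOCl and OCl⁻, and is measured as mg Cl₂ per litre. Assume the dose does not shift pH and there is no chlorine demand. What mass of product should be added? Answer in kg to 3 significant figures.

9.79 kg

Volume: 2050 m³ = 2,050,000 L.
[OCl⁻]/[HOCl] = 10^(pH − pKa) = 10^(7.54 − 7.47) = 1.175; fraction as HOCl = 1/(1 + 1.175) = 0.4598.
Free chlorine required for 2.17 ppm HOCl: 2.17 / 0.4598 = 4.72 ppm.
FC to add: 4.72 − 0.5 = 4.22 mg/L as Cl₂.
Cl₂ equivalent: 4.22 mg/L × 2,050,000 L = 8650 g.
Product at 88.4% available Cl: 8650 / 0.884 = 9785 g.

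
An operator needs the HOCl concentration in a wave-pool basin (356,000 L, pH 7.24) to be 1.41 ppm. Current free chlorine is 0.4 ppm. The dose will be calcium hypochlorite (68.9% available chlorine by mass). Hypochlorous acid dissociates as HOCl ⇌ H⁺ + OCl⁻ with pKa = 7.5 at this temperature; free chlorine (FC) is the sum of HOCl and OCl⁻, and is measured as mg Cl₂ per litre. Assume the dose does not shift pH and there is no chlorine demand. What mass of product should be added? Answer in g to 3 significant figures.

922 g

[OCl⁻]/[HOCl] = 10^(pH − pKa) = 10^(7.24 − 7.5) = 0.5495; fraction as HOCl = 1/(1 + 0.5495) = 0.6454.
Free chlorine required for 1.41 ppm HOCl: 1.41 / 0.6454 = 2.185 ppm.
FC to add: 2.185 − 0.4 = 1.785 mg/L as Cl₂.
Cl₂ equivalent: 1.785 mg/L × 356,000 L = 635.4 g.
Product at 68.9% available Cl: 635.4 / 0.689 = 922.2 g.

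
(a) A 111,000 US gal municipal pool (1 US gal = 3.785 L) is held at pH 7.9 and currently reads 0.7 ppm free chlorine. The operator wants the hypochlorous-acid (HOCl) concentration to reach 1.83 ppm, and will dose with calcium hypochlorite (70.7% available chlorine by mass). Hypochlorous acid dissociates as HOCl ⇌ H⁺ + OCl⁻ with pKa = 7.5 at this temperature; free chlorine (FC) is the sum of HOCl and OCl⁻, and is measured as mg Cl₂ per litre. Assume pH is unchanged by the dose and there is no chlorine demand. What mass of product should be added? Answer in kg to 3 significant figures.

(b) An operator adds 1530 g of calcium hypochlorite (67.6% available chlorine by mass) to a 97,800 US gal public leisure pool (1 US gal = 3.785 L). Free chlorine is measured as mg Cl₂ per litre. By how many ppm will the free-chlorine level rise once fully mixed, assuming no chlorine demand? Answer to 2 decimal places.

(a) 3.40 kg; (b) 2.79 ppm

(a) Volume: 111,000 US gal × 3.785 L/gal = 420,135 L.
(a) [OCl⁻]/[HOCl] = 10^(pH − pKa) = 10^(7.9 − 7.5) = 2.512; fraction as HOCl = 1/(1 + 2.512) = 0.2847.
(a) Free chlorine required for 1.83 ppm HOCl: 1.83 / 0.2847 = 6.427 ppm.
(a) FC to add: 6.427 − 0.7 = 5.727 mg/L as Cl₂.
(a) Cl₂ equivalent: 5.727 mg/L × 420,135 L = 2406 g.
(a) Product at 70.7% available Cl: 2406 / 0.707 = 3403 g.

(b) Volume: 97,800 US gal × 3.785 L/gal = 370,173 L.
(b) Available chlorine delivered: 1530 g × 0.676 = 1034 g as Cl₂.
(b) Concentration rise: 1034 g / 370,173 L = 2.794 mg/L = 2.79 ppm.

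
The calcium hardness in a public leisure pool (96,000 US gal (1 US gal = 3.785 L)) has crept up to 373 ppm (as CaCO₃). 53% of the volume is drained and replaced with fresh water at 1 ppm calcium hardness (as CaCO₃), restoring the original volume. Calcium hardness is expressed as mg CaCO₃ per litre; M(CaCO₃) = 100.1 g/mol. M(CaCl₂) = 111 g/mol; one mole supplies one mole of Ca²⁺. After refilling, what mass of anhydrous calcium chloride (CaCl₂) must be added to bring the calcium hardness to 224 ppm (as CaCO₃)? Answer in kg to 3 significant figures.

Volume: 96,000 US gal × 3.785 L/gal = 363,360 L.
After draining 53% and refilling: 373 × 0.47 + 1 × 0.53 = 175.84 ppm.
Deficit to target: 224 − 175.84 = 48.16 mg/L.
As CaCO₃: 48.16 mg/L × 363,360 L = 17,500 g; ÷ 100.1 = 174.8 mol Ca²⁺.
Mass: 174.8 × 111 = 19,400 g.

19.4 kg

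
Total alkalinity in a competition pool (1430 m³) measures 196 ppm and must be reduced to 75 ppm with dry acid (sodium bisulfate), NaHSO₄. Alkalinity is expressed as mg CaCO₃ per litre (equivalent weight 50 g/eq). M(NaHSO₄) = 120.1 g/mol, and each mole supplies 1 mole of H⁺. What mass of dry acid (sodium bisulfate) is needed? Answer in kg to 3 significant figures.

416 kg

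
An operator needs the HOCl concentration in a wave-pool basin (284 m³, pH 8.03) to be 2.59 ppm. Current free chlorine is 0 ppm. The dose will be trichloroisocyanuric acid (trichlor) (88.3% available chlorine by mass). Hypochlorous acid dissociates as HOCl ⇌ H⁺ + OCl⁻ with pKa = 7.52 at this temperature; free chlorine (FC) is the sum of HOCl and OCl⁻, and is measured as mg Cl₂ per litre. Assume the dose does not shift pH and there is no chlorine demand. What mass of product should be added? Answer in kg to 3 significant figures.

3.53 kg

Volume: 284 m³ = 284,000 L.
[OCl⁻]/[HOCl] = 10^(pH − pKa) = 10^(8.03 − 7.52) = 3.236; fraction as HOCl = 1/(1 + 3.236) = 0.2361.
Free chlorine required for 2.59 ppm HOCl: 2.59 / 0.2361 = 10.97 ppm.
FC to add: 10.97 − 0 = 10.97 mg/L as Cl₂.
Cl₂ equivalent: 10.97 mg/L × 284,000 L = 3116 g.
Product at 88.3% available Cl: 3116 / 0.883 = 3529 g.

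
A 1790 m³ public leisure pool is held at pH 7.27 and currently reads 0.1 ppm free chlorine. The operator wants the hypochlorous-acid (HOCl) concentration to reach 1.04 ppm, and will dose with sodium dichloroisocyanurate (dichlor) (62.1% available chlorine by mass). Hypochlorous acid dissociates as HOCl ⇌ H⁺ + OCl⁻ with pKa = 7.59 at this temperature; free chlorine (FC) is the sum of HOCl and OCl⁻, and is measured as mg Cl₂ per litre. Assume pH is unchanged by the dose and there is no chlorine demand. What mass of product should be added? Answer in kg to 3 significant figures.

Volume: 1790 m³ = 1,790,000 L.
[OCl⁻]/[HOCl] = 10^(pH − pKa) = 10^(7.27 − 7.59) = 0.4786; fraction as HOCl = 1/(1 + 0.4786) = 0.6763.
Free chlorine required for 1.04 ppm HOCl: 1.04 / 0.6763 = 1.538 ppm.
FC to add: 1.538 − 0.1 = 1.438 mg/L as Cl₂.
Cl₂ equivalent: 1.438 mg/L × 1,790,000 L = 2574 g.
Product at 62.1% available Cl: 2574 / 0.621 = 4144 g.

4.14 kg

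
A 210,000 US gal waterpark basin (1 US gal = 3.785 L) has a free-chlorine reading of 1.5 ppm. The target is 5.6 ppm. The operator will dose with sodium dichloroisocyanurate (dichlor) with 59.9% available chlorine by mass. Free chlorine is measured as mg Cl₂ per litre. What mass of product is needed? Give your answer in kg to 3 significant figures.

5.44 kg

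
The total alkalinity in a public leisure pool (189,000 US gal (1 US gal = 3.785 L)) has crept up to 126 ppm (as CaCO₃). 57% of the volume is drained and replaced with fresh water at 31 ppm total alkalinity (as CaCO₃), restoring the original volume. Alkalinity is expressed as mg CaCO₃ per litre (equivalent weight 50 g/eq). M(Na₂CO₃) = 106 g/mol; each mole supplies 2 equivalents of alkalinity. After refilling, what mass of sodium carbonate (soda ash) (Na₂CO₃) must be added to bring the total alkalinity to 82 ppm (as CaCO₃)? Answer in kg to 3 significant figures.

Volume: 189,000 US gal × 3.785 L/gal = 715,365 L.
After draining 57% and refilling: 126 × 0.43 + 31 × 0.57 = 71.85 ppm.
Deficit to target: 82 − 71.85 = 10.15 mg/L.
As CaCO₃: 10.15 mg/L × 715,365 L = 7261 g; ÷ 50 g/eq ÷ 2 = 72.61 mol Na₂CO₃.
Mass: 72.61 × 106 = 7697 g.

7.70 kg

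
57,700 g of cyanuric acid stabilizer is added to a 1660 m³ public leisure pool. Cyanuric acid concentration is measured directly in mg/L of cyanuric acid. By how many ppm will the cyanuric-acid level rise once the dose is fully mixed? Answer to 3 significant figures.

34.8 ppm

Volume: 1660 m³ = 1,660,000 L.
Rise: 57,700 g / 1,660,000 L × 1000 = 34.76 mg/L.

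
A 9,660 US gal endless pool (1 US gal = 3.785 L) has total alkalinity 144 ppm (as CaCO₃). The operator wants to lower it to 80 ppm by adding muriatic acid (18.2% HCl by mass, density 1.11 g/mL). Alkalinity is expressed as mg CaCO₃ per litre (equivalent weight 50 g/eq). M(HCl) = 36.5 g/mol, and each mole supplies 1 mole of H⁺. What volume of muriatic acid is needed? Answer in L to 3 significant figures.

8.46 L

Volume: 9,660 US gal × 3.785 L/gal = 36,563 L.
Alkalinity to neutralize: (144 − 80) = 64 mg/L as CaCO₃ × 36,563 L = 2340 g as CaCO₃.
Equivalents of H⁺ required: 2340 ÷ 50 g/eq = 46.8 eq = 46.8 mol HCl.
Mass of HCl: 46.8 × 36.5 = 1708 g.
Mass of 18.2% solution: 1708 / 0.182 = 9386 g.
Volume: 9386 g ÷ 1.11 g/mL = 8456 mL.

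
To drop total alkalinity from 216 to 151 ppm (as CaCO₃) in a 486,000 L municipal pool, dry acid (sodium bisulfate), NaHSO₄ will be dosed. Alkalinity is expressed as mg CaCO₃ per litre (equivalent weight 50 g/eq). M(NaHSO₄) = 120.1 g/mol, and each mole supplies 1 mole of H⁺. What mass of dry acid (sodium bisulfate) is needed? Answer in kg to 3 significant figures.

Alkalinity to neutralize: (216 − 151) = 65 mg/L as CaCO₃ × 486,000 L = 31,590 g as CaCO₃.
Equivalents of H⁺ required: 31,590 ÷ 50 g/eq = 631.8 eq = 631.8 mol NaHSO₄.
Mass of NaHSO₄: 631.8 × 120.1 = 75,880 g.

75.9 kg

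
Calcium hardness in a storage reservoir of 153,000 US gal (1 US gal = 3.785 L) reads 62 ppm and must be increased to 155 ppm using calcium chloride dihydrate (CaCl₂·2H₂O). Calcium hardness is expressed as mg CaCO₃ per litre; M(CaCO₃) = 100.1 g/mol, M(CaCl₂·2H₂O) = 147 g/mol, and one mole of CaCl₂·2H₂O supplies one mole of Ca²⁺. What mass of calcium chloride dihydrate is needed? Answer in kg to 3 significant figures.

79.1 kg

Volume: 153,000 US gal × 3.785 L/gal = 579,105 L.
Hardness to add: (155 − 62) = 93 mg/L as CaCO₃ × 579,105 L = 53,860 g as CaCO₃.
Moles of Ca²⁺ (1 mol Ca²⁺ ≡ 1 mol CaCO₃): 53,860 / 100.1 g/mol = 538 mol.
Mass of CaCl₂·2H₂O: 538 × 147 = 79,090 g.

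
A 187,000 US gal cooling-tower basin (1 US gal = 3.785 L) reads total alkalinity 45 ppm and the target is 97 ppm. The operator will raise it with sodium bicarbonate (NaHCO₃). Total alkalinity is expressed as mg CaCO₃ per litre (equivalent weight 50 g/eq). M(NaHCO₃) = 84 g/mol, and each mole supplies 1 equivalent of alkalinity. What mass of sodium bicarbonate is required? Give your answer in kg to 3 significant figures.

61.8 kg

Volume: 187,000 US gal × 3.785 L/gal = 707,795 L.
Alkalinity to add: (97 − 45) = 52 mg/L as CaCO₃ × 707,795 L = 36,810 g as CaCO₃.
Equivalents: 36,810 g ÷ 50 g/eq = 736.1 eq.
NaHCO₃ supplies 1 eq per mole → 736.1 mol.
Mass: 736.1 mol × 84 g/mol = 61,830 g.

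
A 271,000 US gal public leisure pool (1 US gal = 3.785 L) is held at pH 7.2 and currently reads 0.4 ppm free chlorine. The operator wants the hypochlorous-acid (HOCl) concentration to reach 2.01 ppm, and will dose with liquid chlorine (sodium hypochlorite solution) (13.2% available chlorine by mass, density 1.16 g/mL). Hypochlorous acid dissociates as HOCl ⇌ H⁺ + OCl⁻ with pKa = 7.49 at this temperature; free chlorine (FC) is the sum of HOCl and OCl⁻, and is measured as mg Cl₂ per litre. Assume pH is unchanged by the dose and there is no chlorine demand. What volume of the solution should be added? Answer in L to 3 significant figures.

17.7 L

Volume: 271,000 US gal × 3.785 L/gal = 1,025,735 L.
[OCl⁻]/[HOCl] = 10^(pH − pKa) = 10^(7.2 − 7.49) = 0.5129; fraction as HOCl = 1/(1 + 0.5129) = 0.661.
Free chlorine required for 2.01 ppm HOCl: 2.01 / 0.661 = 3.041 ppm.
FC to add: 3.041 − 0.4 = 2.641 mg/L as Cl₂.
Cl₂ equivalent: 2.641 mg/L × 1,025,735 L = 2709 g.
Product at 13.2% available Cl: 2709 / 0.132 = 20,520 g.
Volume: 20,520 g ÷ 1.16 g/mL = 17,690 mL.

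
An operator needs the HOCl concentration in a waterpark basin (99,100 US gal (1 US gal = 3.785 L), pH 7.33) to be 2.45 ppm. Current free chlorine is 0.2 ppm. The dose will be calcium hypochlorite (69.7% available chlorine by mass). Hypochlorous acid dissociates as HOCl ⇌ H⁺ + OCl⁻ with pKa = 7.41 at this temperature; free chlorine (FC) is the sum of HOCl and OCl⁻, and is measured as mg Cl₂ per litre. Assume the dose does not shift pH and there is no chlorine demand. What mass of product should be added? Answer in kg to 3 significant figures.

2.31 kg

Volume: 99,100 US gal × 3.785 L/gal = 375,094 L.
[OCl⁻]/[HOCl] = 10^(pH − pKa) = 10^(7.33 − 7.41) = 0.8318; fraction as HOCl = 1/(1 + 0.8318) = 0.5459.
Free chlorine required for 2.45 ppm HOCl: 2.45 / 0.5459 = 4.488 ppm.
FC to add: 4.488 − 0.2 = 4.288 mg/L as Cl₂.
Cl₂ equivalent: 4.288 mg/L × 375,094 L = 1608 g.
Product at 69.7% available Cl: 1608 / 0.697 = 2308 g.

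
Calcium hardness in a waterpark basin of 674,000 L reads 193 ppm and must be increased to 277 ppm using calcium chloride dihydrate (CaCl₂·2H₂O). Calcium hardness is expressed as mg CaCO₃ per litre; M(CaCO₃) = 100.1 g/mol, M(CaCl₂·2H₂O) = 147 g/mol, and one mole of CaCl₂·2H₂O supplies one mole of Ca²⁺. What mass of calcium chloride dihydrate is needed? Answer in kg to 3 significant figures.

83.1 kg

Hardness to add: (277 − 193) = 84 mg/L as CaCO₃ × 674,000 L = 56,620 g as CaCO₃.
Moles of Ca²⁺ (1 mol Ca²⁺ ≡ 1 mol CaCO₃): 56,620 / 100.1 g/mol = 565.6 mol.
Mass of CaCl₂·2H₂O: 565.6 × 147 = 83,140 g.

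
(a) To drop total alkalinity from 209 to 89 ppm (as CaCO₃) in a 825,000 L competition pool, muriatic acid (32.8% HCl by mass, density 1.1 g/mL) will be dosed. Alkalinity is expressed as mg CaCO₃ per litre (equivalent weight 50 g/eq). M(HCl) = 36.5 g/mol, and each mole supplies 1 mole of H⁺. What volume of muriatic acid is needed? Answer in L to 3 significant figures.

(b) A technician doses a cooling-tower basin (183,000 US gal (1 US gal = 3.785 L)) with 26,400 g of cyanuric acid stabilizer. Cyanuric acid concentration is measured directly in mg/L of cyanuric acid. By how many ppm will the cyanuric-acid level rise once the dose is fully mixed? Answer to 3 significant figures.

(a) Alkalinity to neutralize: (209 − 89) = 120 mg/L as CaCO₃ × 825,000 L = 99,000 g as CaCO₃.
(a) Equivalents of H⁺ required: 99,000 ÷ 50 g/eq = 1980 eq = 1980 mol HCl.
(a) Mass of HCl: 1980 × 36.5 = 72,270 g.
(a) Mass of 32.8% solution: 72,270 / 0.328 = 220,300 g.
(a) Volume: 220,300 g ÷ 1.1 g/mL = 200,300 mL.

(b) Volume: 183,000 US gal × 3.785 L/gal = 692,655 L.
(b) Rise: 26,400 g / 692,655 L × 1000 = 38.11 mg/L.

(a) 200 L; (b) 38.1 ppm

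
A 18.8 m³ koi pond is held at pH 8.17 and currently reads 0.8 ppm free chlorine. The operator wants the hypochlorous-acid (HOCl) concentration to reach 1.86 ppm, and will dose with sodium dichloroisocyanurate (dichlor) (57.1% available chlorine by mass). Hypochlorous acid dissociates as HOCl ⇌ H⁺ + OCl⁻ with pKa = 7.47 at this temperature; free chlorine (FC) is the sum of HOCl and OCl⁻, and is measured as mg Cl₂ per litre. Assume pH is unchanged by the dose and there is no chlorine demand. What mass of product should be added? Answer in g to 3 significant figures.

342 g

Volume: 18.8 m³ = 18,800 L.
[OCl⁻]/[HOCl] = 10^(pH − pKa) = 10^(8.17 − 7.47) = 5.012; fraction as HOCl = 1/(1 + 5.012) = 0.1663.
Free chlorine required for 1.86 ppm HOCl: 1.86 / 0.1663 = 11.18 ppm.
FC to add: 11.18 − 0.8 = 10.38 mg/L as Cl₂.
Cl₂ equivalent: 10.38 mg/L × 18,800 L = 195.2 g.
Product at 57.1% available Cl: 195.2 / 0.571 = 341.8 g.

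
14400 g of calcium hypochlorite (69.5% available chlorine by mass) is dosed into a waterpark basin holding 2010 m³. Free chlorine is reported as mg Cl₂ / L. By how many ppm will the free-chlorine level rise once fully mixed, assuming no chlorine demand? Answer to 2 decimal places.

Volume: 2010 m³ = 2,010,000 L.
Available chlorine delivered: 14,400 g × 0.695 = 10,010 g as Cl₂.
Concentration rise: 10,010 g / 2,010,000 L = 4.979 mg/L = 4.98 ppm.

4.98 ppm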